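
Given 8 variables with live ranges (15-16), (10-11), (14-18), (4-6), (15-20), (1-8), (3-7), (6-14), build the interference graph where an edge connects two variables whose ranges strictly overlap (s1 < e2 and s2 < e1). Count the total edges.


Check all pairs for overlapping intervals.
Two intervals (s1,e1) and (s2,e2) overlap if s1 < e2 and s2 < e1.
v0 (15-16) vs v1..v7: overlaps v2, v4 -> 2
v1 (10-11) vs v2..v7: overlaps v7 -> 1
v2 (14-18) vs v3..v7: overlaps v4 -> 1
v3 (4-6) vs v4..v7: overlaps v5, v6 -> 2
v4 (15-20) vs v5..v7: overlaps none -> 0
v5 (1-8) vs v6..v7: overlaps v6, v7 -> 2
v6 (3-7) vs v7: overlaps v7 -> 1
Total overlapping pairs = 2 + 1 + 1 + 2 + 0 + 2 + 1 = 9

9


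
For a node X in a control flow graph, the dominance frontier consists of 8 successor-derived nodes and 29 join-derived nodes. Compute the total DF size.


DF(X) = direct successor contributions + join point contributions
= 8 + 29 = 37

37


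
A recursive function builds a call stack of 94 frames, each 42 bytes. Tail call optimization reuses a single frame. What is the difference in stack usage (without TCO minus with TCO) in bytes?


Without TCO: 94 * 42 = 3948 bytes
With TCO: reuse 1 frame = 42 bytes
Savings = 3948 - 42 = 3906

3906


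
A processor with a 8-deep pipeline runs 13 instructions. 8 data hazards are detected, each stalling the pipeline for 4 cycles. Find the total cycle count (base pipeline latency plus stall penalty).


Base cycles = 8 + 13 - 1 = 20
Total stalls = 8 * 4 = 32
Total = 20 + 32 = 52

52


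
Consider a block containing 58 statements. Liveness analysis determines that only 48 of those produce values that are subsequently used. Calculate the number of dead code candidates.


Dead code = total statements - live definitions
= 58 - 48 = 10

10


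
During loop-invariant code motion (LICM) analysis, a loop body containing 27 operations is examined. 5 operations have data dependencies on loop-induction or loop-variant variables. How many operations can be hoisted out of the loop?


Invariant candidates = total - loop-dependent
= 27 - 5 = 22

22


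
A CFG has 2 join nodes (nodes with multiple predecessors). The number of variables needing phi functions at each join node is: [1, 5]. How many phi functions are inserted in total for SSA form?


Total phi functions = sum of phi functions at each join node
= 1 + 5 = 6

6


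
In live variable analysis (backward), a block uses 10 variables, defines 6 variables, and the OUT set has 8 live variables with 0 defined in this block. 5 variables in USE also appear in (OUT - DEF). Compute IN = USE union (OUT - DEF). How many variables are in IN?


OUT - DEF: 8 - 0 = 8
|IN| = |USE| + |OUT - DEF| - |USE ∩ (OUT - DEF)| = 10 + 8 - 5 = 13

13


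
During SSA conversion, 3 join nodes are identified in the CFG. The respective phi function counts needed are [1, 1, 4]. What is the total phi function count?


Total phi functions = sum of phi functions at each join node
= 1 + 1 + 4 = 6

6


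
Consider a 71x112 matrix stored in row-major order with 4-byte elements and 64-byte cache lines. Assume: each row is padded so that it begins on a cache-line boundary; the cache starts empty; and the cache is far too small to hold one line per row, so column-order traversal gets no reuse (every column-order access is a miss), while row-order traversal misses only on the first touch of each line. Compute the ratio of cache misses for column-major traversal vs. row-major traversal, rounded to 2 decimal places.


Each row occupies 112 * 4 = 448 bytes and starts on a line boundary, so it spans ceil(448 / 64) = 7 cache lines.
Row-major traversal misses (one per line touched): 71 * ceil(112 * 4 / 64) = 497
Column-major traversal misses (no reuse, every access misses): 71 * 112 = 7952
Ratio = 7952 / 497 = 16.0

16.0


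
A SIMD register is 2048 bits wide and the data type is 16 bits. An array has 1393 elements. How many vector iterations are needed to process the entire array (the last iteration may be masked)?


Width = 2048 / 16 = 128 elements per vector op
Iterations = ceil(1393 / 128) = 11

11


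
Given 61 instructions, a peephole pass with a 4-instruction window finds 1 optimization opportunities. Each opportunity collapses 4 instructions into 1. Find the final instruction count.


Each match removes 3 instructions.
Total removed = 1 * 3 = 3
Remaining = 61 - 3 = 58

58


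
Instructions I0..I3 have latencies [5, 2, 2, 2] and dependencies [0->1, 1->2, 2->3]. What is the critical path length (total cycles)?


Compute longest path through dependency graph: dist(Ik) = max over predecessors of dist + latency(Ik).
dist(I0) = latency 5 = 5
dist(I1) = dist(I0) + 2 = 5 + 2 = 7
dist(I2) = dist(I1) + 2 = 7 + 2 = 9
dist(I3) = dist(I2) + 2 = 9 + 2 = 11
Critical path = max dist = 11

11


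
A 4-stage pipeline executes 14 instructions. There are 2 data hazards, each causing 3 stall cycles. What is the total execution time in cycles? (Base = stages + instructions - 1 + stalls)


Base cycles = 4 + 14 - 1 = 17
Total stalls = 2 * 3 = 6
Total = 17 + 6 = 23

23


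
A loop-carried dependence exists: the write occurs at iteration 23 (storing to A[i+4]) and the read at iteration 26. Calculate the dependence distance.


Distance = read iteration - write iteration
= 26 - 23 = 3

3


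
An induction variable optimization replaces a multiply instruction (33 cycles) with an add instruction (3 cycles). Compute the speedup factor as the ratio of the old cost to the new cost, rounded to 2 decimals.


Ratio = mult_cost / add_cost = 33 / 3 = 11.0

11.0


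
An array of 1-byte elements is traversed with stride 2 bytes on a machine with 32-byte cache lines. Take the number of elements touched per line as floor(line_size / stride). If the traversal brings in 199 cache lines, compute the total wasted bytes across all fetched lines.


Elements per line = floor(32 / 2) = 16
Bytes used per line = 16 * 1 = 16
Wasted per line = 32 - 16 = 16
Total wasted = 16 * 199 = 3184

3184


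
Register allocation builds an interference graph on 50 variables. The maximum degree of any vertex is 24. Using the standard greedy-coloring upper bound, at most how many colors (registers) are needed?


Greedy coloring never needs more than (max_degree + 1) colors: when coloring a vertex, at most max_degree neighbors are already colored.
Upper bound = 24 + 1 = 25

25


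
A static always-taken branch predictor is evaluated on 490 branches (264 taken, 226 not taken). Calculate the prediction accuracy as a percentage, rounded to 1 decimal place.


Predictor: always-taken
Correct predictions = 264
Accuracy = 264 / 490 * 100 = 53.9%

53.9


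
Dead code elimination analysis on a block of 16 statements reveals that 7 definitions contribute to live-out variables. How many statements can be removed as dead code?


Dead code = total statements - live definitions
= 16 - 7 = 9

9


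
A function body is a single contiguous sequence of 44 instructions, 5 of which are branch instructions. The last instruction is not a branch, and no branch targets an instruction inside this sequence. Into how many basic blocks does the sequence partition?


With no in-sequence branch targets, the leaders are the first instruction plus the instruction after each branch.
Number of basic blocks = branches + 1
= 5 + 1 = 6

6


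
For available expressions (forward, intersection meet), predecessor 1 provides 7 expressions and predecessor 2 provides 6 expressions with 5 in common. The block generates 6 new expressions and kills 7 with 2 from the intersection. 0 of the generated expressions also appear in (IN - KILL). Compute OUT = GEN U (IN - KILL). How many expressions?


IN = intersection of predecessors = 5
IN - KILL = 5 - 2 = 3
|OUT| = |GEN| + |IN - KILL| - |GEN ∩ (IN - KILL)| = 6 + 3 - 0 = 9

9


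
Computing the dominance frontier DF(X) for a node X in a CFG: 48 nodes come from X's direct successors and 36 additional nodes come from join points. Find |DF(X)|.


DF(X) = direct successor contributions + join point contributions
= 48 + 36 = 84

84


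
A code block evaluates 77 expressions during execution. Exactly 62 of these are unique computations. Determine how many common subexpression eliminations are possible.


CSE count = total expressions - unique expressions
= 77 - 62 = 15

15


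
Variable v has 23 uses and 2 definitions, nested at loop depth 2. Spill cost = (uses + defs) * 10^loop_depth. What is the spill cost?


uses + defs = 23 + 2 = 25
10^2 = 100
Spill cost = 25 * 100 = 2500

2500


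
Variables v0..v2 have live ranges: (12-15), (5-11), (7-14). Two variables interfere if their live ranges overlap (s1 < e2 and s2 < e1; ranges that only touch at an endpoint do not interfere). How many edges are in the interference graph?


Check all pairs for overlapping intervals.
Two intervals (s1,e1) and (s2,e2) overlap if s1 < e2 and s2 < e1.
v0 (12-15) vs v1..v2: overlaps v2 -> 1
v1 (5-11) vs v2: overlaps v2 -> 1
Total overlapping pairs = 1 + 1 = 2

2


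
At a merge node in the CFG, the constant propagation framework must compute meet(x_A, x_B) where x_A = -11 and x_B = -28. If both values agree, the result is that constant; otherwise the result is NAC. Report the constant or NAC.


Meet operation: if both paths give the same constant, result is that constant; if they differ, result is NAC (not-a-constant).
Path A: -11, Path B: -28 -> differ
Result: not-a-constant -> NAC

NAC


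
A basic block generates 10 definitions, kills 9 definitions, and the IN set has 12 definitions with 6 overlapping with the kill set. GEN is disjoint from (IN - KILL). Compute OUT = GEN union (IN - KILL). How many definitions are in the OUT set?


IN - KILL: 12 - 6 = 6 surviving definitions
OUT = GEN + surviving = 10 + 6 = 16

16


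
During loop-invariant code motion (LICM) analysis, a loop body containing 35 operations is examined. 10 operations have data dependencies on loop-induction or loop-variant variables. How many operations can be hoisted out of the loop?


Invariant candidates = total - loop-dependent
= 35 - 10 = 25

25


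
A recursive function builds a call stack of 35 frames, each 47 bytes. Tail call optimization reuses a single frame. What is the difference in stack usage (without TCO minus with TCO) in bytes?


Without TCO: 35 * 47 = 1645 bytes
With TCO: reuse 1 frame = 47 bytes
Savings = 1645 - 47 = 1598

1598


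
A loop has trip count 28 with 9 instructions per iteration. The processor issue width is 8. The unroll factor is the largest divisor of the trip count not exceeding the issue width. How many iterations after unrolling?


Largest divisor of 28 <= 8 is 7
New iterations = 28 / 7 = 4

4


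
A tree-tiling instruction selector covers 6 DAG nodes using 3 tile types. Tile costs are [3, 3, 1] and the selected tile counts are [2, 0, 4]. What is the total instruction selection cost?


Total cost = sum(count_i * cost_i)
= 2*3 + 0*3 + 4*1
= 10

10


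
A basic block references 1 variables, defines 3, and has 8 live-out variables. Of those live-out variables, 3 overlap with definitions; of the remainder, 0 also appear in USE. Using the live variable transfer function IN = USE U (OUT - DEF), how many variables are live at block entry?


OUT - DEF: 8 - 3 = 5
|IN| = |USE| + |OUT - DEF| - |USE ∩ (OUT - DEF)| = 1 + 5 - 0 = 6

6


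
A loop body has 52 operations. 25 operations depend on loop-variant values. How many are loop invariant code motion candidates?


Invariant candidates = total - loop-dependent
= 52 - 25 = 27

27


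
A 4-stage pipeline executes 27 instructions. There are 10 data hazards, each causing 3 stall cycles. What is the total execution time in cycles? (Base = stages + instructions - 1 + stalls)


Base cycles = 4 + 27 - 1 = 30
Total stalls = 10 * 3 = 30
Total = 30 + 30 = 60

60


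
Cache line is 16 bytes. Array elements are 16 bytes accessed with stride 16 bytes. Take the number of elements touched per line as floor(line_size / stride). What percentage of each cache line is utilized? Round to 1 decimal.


Elements per cache line = floor(16 / 16) = 1
Bytes used = 1 * 16 = 16
Utilization = 16 / 16 * 100 = 100.0%

100.0


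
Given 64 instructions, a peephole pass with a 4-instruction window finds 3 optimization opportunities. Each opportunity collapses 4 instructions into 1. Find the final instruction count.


Each match removes 3 instructions.
Total removed = 3 * 3 = 9
Remaining = 64 - 9 = 55

55


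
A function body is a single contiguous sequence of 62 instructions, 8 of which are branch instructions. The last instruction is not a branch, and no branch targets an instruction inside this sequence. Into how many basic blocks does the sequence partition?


With no in-sequence branch targets, the leaders are the first instruction plus the instruction after each branch.
Number of basic blocks = branches + 1
= 8 + 1 = 9

9


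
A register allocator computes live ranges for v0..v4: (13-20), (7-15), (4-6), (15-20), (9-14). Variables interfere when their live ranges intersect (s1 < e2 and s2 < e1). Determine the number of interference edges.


Check all pairs for overlapping intervals.
Two intervals (s1,e1) and (s2,e2) overlap if s1 < e2 and s2 < e1.
v0 (13-20) vs v1..v4: overlaps v1, v3, v4 -> 3
v1 (7-15) vs v2..v4: overlaps v4 -> 1
v2 (4-6) vs v3..v4: overlaps none -> 0
v3 (15-20) vs v4: overlaps none -> 0
Total overlapping pairs = 3 + 1 + 0 + 0 = 4

4


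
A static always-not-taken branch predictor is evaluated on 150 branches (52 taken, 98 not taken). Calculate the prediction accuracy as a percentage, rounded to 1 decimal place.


Predictor: always-not-taken
Correct predictions = 98
Accuracy = 98 / 150 * 100 = 65.3%

65.3


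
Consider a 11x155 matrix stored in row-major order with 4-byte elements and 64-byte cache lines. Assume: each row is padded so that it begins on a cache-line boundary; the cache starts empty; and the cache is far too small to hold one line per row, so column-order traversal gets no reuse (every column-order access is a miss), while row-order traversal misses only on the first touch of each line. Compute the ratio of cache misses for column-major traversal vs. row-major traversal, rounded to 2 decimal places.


Each row occupies 155 * 4 = 620 bytes and starts on a line boundary, so it spans ceil(620 / 64) = 10 cache lines.
Row-major traversal misses (one per line touched): 11 * ceil(155 * 4 / 64) = 110
Column-major traversal misses (no reuse, every access misses): 11 * 155 = 1705
Ratio = 1705 / 110 = 15.5

15.5


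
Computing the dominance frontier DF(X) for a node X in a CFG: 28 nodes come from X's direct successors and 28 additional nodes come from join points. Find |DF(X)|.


DF(X) = direct successor contributions + join point contributions
= 28 + 28 = 56

56


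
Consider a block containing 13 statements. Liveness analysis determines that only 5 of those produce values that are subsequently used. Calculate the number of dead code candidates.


Dead code = total statements - live definitions
= 13 - 5 = 8

8


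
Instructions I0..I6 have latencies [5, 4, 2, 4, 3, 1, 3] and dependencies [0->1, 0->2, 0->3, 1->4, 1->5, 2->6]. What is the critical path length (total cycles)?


Compute longest path through dependency graph: dist(Ik) = max over predecessors of dist + latency(Ik).
dist(I0) = latency 5 = 5
dist(I1) = dist(I0) + 4 = 5 + 4 = 9
dist(I2) = dist(I0) + 2 = 5 + 2 = 7
dist(I3) = dist(I0) + 4 = 5 + 4 = 9
dist(I4) = dist(I1) + 3 = 9 + 3 = 12
dist(I5) = dist(I1) + 1 = 9 + 1 = 10
dist(I6) = dist(I2) + 3 = 7 + 3 = 10
Critical path = max dist = 12

12


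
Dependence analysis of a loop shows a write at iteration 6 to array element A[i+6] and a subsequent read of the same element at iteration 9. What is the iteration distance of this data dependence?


Distance = read iteration - write iteration
= 9 - 6 = 3

3


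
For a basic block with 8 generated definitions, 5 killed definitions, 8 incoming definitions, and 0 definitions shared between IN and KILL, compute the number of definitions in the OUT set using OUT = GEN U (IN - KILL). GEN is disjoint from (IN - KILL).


IN - KILL: 8 - 0 = 8 surviving definitions
OUT = GEN + surviving = 8 + 8 = 16

16


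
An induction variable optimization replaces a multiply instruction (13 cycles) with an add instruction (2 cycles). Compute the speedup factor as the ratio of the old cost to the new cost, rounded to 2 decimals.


Ratio = mult_cost / add_cost = 13 / 2 = 6.5

6.5


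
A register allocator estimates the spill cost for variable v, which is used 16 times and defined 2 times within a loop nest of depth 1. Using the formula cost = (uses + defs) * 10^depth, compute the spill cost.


uses + defs = 16 + 2 = 18
10^1 = 10
Spill cost = 18 * 10 = 180

180


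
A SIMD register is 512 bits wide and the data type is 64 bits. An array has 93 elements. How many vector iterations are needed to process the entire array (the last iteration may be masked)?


Width = 512 / 64 = 8 elements per vector op
Iterations = ceil(93 / 8) = 12

12


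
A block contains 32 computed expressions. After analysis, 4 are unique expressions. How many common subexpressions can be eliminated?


CSE count = total expressions - unique expressions
= 32 - 4 = 28

28


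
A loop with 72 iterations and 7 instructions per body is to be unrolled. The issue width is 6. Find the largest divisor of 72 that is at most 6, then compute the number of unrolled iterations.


Largest divisor of 72 <= 6 is 6
New iterations = 72 / 6 = 12

12


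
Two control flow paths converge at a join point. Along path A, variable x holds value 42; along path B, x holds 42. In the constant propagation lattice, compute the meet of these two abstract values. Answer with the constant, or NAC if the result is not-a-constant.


Meet operation: if both paths give the same constant, result is that constant; if they differ, result is NAC (not-a-constant).
Path A: 42, Path B: 42 -> equal
Result: constant -> 42

42


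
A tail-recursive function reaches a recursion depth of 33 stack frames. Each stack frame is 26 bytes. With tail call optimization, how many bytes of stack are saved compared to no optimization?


Without TCO: 33 * 26 = 858 bytes
With TCO: reuse 1 frame = 26 bytes
Savings = 858 - 26 = 832

832


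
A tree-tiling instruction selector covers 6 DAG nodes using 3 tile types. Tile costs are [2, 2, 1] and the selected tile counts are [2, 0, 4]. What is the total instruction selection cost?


Total cost = sum(count_i * cost_i)
= 2*2 + 0*2 + 4*1
= 8

8


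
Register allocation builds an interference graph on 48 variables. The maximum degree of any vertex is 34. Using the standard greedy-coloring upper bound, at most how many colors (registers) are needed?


Greedy coloring never needs more than (max_degree + 1) colors: when coloring a vertex, at most max_degree neighbors are already colored.
Upper bound = 34 + 1 = 35

35


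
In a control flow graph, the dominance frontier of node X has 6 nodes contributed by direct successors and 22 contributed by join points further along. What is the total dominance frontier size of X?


DF(X) = direct successor contributions + join point contributions
= 6 + 22 = 28

28


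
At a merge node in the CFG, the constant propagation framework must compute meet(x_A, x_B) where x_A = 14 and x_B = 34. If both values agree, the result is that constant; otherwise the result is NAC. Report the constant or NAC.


Meet operation: if both paths give the same constant, result is that constant; if they differ, result is NAC (not-a-constant).
Path A: 14, Path B: 34 -> differ
Result: not-a-constant -> NAC

NAC


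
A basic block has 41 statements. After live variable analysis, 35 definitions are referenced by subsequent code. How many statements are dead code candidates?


Dead code = total statements - live definitions
= 41 - 35 = 6

6


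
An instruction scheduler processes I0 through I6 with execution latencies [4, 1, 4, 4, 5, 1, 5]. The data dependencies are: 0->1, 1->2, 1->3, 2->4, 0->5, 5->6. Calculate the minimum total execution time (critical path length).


Compute longest path through dependency graph: dist(Ik) = max over predecessors of dist + latency(Ik).
dist(I0) = latency 4 = 4
dist(I1) = dist(I0) + 1 = 4 + 1 = 5
dist(I2) = dist(I1) + 4 = 5 + 4 = 9
dist(I3) = dist(I1) + 4 = 5 + 4 = 9
dist(I4) = dist(I2) + 5 = 9 + 5 = 14
dist(I5) = dist(I0) + 1 = 4 + 1 = 5
dist(I6) = dist(I5) + 5 = 5 + 5 = 10
Critical path = max dist = 14

14


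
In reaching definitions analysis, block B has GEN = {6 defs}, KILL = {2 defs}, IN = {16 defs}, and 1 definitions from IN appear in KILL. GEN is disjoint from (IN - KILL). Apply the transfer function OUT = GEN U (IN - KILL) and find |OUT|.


IN - KILL: 16 - 1 = 15 surviving definitions
OUT = GEN + surviving = 6 + 15 = 21

21


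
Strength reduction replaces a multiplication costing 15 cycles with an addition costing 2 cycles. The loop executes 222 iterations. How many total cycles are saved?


Per-iteration saving = 15 - 2 = 13
Total saved = 222 * 13 = 2886

2886


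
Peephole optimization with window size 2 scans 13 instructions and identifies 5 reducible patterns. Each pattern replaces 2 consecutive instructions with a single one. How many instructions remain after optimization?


Each match removes 1 instructions.
Total removed = 5 * 1 = 5
Remaining = 13 - 5 = 8

8


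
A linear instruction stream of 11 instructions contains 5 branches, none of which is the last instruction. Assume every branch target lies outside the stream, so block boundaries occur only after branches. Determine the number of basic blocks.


With no in-sequence branch targets, the leaders are the first instruction plus the instruction after each branch.
Number of basic blocks = branches + 1
= 5 + 1 = 6

6


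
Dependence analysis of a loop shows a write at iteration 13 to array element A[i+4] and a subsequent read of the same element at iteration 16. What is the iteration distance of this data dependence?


Distance = read iteration - write iteration
= 16 - 13 = 3

3


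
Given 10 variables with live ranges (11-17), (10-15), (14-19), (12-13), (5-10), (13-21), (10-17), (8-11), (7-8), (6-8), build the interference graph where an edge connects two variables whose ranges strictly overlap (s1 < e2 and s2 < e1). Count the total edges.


Check all pairs for overlapping intervals.
Two intervals (s1,e1) and (s2,e2) overlap if s1 < e2 and s2 < e1.
v0 (11-17) vs v1..v9: overlaps v1, v2, v3, v5, v6 -> 5
v1 (10-15) vs v2..v9: overlaps v2, v3, v5, v6, v7 -> 5
v2 (14-19) vs v3..v9: overlaps v5, v6 -> 2
v3 (12-13) vs v4..v9: overlaps v6 -> 1
v4 (5-10) vs v5..v9: overlaps v7, v8, v9 -> 3
v5 (13-21) vs v6..v9: overlaps v6 -> 1
v6 (10-17) vs v7..v9: overlaps v7 -> 1
v7 (8-11) vs v8..v9: overlaps none -> 0
v8 (7-8) vs v9: overlaps v9 -> 1
Total overlapping pairs = 5 + 5 + 2 + 1 + 3 + 1 + 1 + 0 + 1 = 19

19


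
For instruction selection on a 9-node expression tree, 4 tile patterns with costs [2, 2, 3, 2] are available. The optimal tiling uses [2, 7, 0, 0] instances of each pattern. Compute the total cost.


Total cost = sum(count_i * cost_i)
= 2*2 + 7*2 + 0*3 + 0*2
= 18

18


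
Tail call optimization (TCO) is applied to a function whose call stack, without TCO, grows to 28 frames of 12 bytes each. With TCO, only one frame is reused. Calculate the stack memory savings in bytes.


Without TCO: 28 * 12 = 336 bytes
With TCO: reuse 1 frame = 12 bytes
Savings = 336 - 12 = 324

324


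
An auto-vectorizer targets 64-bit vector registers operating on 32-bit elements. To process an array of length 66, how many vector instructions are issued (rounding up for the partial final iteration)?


Width = 64 / 32 = 2 elements per vector op
Iterations = ceil(66 / 2) = 33

33


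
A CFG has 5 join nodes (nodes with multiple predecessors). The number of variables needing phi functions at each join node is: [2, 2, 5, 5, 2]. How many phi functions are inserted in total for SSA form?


Total phi functions = sum of phi functions at each join node
= 2 + 2 + 5 + 5 + 2 = 16

16


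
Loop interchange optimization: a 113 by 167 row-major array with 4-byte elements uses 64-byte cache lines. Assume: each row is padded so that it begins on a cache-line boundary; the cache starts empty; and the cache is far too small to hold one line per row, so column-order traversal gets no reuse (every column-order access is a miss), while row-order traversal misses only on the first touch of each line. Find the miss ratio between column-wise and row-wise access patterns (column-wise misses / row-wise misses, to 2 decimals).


Each row occupies 167 * 4 = 668 bytes and starts on a line boundary, so it spans ceil(668 / 64) = 11 cache lines.
Row-major traversal misses (one per line touched): 113 * ceil(167 * 4 / 64) = 1243
Column-major traversal misses (no reuse, every access misses): 113 * 167 = 18871
Ratio = 18871 / 1243 = 15.18

15.18


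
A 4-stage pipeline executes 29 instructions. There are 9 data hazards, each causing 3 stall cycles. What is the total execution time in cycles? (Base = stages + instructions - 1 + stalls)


Base cycles = 4 + 29 - 1 = 32
Total stalls = 9 * 3 = 27
Total = 32 + 27 = 59

59


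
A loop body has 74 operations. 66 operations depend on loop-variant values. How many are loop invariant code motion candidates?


Invariant candidates = total - loop-dependent
= 74 - 66 = 8

8


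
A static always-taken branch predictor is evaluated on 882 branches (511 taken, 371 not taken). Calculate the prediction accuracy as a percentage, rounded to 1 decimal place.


Predictor: always-taken
Correct predictions = 511
Accuracy = 511 / 882 * 100 = 57.9%

57.9


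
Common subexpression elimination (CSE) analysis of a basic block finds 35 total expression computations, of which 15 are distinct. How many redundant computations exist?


CSE count = total expressions - unique expressions
= 35 - 15 = 20

20


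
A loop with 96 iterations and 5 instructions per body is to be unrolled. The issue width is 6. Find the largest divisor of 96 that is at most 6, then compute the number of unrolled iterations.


Largest divisor of 96 <= 6 is 6
New iterations = 96 / 6 = 16

16


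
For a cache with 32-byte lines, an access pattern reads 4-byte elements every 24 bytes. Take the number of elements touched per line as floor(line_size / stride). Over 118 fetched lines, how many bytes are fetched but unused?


Elements per line = floor(32 / 24) = 1
Bytes used per line = 1 * 4 = 4
Wasted per line = 32 - 4 = 28
Total wasted = 28 * 118 = 3304

3304


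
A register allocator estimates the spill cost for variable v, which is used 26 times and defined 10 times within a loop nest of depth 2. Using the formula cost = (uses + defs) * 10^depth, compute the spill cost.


uses + defs = 26 + 10 = 36
10^2 = 100
Spill cost = 36 * 100 = 3600

3600


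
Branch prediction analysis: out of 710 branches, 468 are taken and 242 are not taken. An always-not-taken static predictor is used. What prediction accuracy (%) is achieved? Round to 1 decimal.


Predictor: always-not-taken
Correct predictions = 242
Accuracy = 242 / 710 * 100 = 34.1%

34.1


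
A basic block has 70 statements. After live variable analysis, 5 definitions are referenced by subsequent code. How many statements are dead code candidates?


Dead code = total statements - live definitions
= 70 - 5 = 65

65


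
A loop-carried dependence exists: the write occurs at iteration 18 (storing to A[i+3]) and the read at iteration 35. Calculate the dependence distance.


Distance = read iteration - write iteration
= 35 - 18 = 17

17


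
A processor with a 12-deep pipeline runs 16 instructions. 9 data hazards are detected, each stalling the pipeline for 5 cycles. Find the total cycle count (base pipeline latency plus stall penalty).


Base cycles = 12 + 16 - 1 = 27
Total stalls = 9 * 5 = 45
Total = 27 + 45 = 72

72


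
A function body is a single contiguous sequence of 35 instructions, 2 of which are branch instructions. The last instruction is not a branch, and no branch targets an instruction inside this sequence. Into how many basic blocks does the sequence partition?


With no in-sequence branch targets, the leaders are the first instruction plus the instruction after each branch.
Number of basic blocks = branches + 1
= 2 + 1 = 3

3


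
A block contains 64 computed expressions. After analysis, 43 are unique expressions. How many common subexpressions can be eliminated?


CSE count = total expressions - unique expressions
= 64 - 43 = 21

21


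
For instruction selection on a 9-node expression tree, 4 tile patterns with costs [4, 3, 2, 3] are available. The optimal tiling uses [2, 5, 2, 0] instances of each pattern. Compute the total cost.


Total cost = sum(count_i * cost_i)
= 2*4 + 5*3 + 2*2 + 0*3
= 27

27


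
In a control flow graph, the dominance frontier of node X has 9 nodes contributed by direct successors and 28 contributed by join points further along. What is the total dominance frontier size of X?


DF(X) = direct successor contributions + join point contributions
= 9 + 28 = 37

37


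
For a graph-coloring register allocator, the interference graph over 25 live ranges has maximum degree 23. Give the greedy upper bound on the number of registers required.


Greedy coloring never needs more than (max_degree + 1) colors: when coloring a vertex, at most max_degree neighbors are already colored.
Upper bound = 23 + 1 = 24

24


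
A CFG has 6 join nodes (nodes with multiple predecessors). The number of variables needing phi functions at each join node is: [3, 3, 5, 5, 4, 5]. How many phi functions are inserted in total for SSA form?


Total phi functions = sum of phi functions at each join node
= 3 + 3 + 5 + 5 + 4 + 5 = 25

25


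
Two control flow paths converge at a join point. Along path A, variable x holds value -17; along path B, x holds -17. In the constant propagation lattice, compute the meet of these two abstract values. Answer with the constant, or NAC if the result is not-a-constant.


Meet operation: if both paths give the same constant, result is that constant; if they differ, result is NAC (not-a-constant).
Path A: -17, Path B: -17 -> equal
Result: constant -> -17

-17


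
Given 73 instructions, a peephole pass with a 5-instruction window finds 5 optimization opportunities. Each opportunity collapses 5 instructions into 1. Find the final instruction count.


Each match removes 4 instructions.
Total removed = 5 * 4 = 20
Remaining = 73 - 20 = 53

53


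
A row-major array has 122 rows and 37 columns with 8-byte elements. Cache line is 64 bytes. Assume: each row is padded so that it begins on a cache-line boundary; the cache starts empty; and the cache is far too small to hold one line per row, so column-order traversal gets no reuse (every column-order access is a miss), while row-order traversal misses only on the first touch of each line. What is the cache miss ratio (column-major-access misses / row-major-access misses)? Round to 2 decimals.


Each row occupies 37 * 8 = 296 bytes and starts on a line boundary, so it spans ceil(296 / 64) = 5 cache lines.
Row-major traversal misses (one per line touched): 122 * ceil(37 * 8 / 64) = 610
Column-major traversal misses (no reuse, every access misses): 122 * 37 = 4514
Ratio = 4514 / 610 = 7.4

7.4


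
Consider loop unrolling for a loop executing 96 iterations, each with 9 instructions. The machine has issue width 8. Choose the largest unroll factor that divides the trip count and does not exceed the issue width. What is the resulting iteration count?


Largest divisor of 96 <= 8 is 8
New iterations = 96 / 8 = 12

12


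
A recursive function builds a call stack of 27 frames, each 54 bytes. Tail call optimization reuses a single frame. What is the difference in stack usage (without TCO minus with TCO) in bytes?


Without TCO: 27 * 54 = 1458 bytes
With TCO: reuse 1 frame = 54 bytes
Savings = 1458 - 54 = 1404

1404


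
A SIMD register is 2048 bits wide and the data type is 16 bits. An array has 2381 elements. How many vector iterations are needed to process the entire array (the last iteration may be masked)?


Width = 2048 / 16 = 128 elements per vector op
Iterations = ceil(2381 / 128) = 19

19


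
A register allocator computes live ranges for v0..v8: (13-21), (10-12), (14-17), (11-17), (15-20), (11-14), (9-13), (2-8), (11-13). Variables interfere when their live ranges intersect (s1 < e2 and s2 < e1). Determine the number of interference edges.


Check all pairs for overlapping intervals.
Two intervals (s1,e1) and (s2,e2) overlap if s1 < e2 and s2 < e1.
v0 (13-21) vs v1..v8: overlaps v2, v3, v4, v5 -> 4
v1 (10-12) vs v2..v8: overlaps v3, v5, v6, v8 -> 4
v2 (14-17) vs v3..v8: overlaps v3, v4 -> 2
v3 (11-17) vs v4..v8: overlaps v4, v5, v6, v8 -> 4
v4 (15-20) vs v5..v8: overlaps none -> 0
v5 (11-14) vs v6..v8: overlaps v6, v8 -> 2
v6 (9-13) vs v7..v8: overlaps v8 -> 1
v7 (2-8) vs v8: overlaps none -> 0
Total overlapping pairs = 4 + 4 + 2 + 4 + 0 + 2 + 1 + 0 = 17

17


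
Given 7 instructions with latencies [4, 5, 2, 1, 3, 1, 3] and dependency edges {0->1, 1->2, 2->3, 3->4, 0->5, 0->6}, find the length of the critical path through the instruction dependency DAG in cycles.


Compute longest path through dependency graph: dist(Ik) = max over predecessors of dist + latency(Ik).
dist(I0) = latency 4 = 4
dist(I1) = dist(I0) + 5 = 4 + 5 = 9
dist(I2) = dist(I1) + 2 = 9 + 2 = 11
dist(I3) = dist(I2) + 1 = 11 + 1 = 12
dist(I4) = dist(I3) + 3 = 12 + 3 = 15
dist(I5) = dist(I0) + 1 = 4 + 1 = 5
dist(I6) = dist(I0) + 3 = 4 + 3 = 7
Critical path = max dist = 15

15


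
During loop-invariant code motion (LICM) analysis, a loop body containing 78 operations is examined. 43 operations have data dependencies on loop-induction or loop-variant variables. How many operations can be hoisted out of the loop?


Invariant candidates = total - loop-dependent
= 78 - 43 = 35

35


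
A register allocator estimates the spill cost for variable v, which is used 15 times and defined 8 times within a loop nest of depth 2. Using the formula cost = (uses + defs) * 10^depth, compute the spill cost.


uses + defs = 15 + 8 = 23
10^2 = 100
Spill cost = 23 * 100 = 2300

2300


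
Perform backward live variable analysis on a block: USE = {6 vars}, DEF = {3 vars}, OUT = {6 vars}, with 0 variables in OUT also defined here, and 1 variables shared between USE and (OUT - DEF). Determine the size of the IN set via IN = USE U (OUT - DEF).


OUT - DEF: 6 - 0 = 6
|IN| = |USE| + |OUT - DEF| - |USE ∩ (OUT - DEF)| = 6 + 6 - 1 = 11

11


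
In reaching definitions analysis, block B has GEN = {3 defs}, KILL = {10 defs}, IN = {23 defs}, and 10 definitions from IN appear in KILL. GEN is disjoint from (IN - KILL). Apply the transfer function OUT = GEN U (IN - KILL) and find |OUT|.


IN - KILL: 23 - 10 = 13 surviving definitions
OUT = GEN + surviving = 3 + 13 = 16

16


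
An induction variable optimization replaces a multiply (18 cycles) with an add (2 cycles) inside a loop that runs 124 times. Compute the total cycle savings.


Per-iteration saving = 18 - 2 = 16
Total saved = 124 * 16 = 1984

1984


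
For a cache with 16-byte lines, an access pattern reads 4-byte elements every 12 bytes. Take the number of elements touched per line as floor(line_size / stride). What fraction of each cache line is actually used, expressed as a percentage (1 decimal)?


Elements per cache line = floor(16 / 12) = 1
Bytes used = 1 * 4 = 4
Utilization = 4 / 16 * 100 = 25.0%

25.0


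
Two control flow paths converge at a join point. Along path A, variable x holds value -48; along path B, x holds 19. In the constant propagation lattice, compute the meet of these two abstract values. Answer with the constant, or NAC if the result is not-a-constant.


Meet operation: if both paths give the same constant, result is that constant; if they differ, result is NAC (not-a-constant).
Path A: -48, Path B: 19 -> differ
Result: not-a-constant -> NAC

NAC


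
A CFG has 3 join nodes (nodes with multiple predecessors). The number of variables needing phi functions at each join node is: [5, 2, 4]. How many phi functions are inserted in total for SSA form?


Total phi functions = sum of phi functions at each join node
= 5 + 2 + 4 = 11

11


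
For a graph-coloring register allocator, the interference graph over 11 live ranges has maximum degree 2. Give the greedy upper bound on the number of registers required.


Greedy coloring never needs more than (max_degree + 1) colors: when coloring a vertex, at most max_degree neighbors are already colored.
Upper bound = 2 + 1 = 3

3


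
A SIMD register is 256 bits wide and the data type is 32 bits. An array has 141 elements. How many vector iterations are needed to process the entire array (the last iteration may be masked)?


Width = 256 / 32 = 8 elements per vector op
Iterations = ceil(141 / 8) = 18

18


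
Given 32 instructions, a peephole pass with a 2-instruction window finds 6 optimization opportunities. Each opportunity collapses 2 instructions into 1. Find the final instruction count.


Each match removes 1 instructions.
Total removed = 6 * 1 = 6
Remaining = 32 - 6 = 26

26


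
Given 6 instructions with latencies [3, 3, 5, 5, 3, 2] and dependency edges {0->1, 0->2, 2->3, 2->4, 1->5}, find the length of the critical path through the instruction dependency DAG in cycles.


Compute longest path through dependency graph: dist(Ik) = max over predecessors of dist + latency(Ik).
dist(I0) = latency 3 = 3
dist(I1) = dist(I0) + 3 = 3 + 3 = 6
dist(I2) = dist(I0) + 5 = 3 + 5 = 8
dist(I3) = dist(I2) + 5 = 8 + 5 = 13
dist(I4) = dist(I2) + 3 = 8 + 3 = 11
dist(I5) = dist(I1) + 2 = 6 + 2 = 8
Critical path = max dist = 13

13


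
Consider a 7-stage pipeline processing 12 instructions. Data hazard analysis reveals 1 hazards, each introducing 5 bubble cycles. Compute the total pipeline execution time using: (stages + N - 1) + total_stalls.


Base cycles = 7 + 12 - 1 = 18
Total stalls = 1 * 5 = 5
Total = 18 + 5 = 23

23


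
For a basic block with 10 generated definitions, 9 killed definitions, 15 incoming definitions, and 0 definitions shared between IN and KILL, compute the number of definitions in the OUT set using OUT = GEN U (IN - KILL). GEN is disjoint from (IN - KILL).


IN - KILL: 15 - 0 = 15 surviving definitions
OUT = GEN + surviving = 10 + 15 = 25

25


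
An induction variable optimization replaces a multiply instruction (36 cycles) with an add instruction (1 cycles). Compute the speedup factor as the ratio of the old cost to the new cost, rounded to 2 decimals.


Ratio = mult_cost / add_cost = 36 / 1 = 36.0

36.0


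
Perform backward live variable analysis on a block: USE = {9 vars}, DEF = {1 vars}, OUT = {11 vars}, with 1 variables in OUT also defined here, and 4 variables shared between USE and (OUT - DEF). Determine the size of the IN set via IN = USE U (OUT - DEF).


OUT - DEF: 11 - 1 = 10
|IN| = |USE| + |OUT - DEF| - |USE ∩ (OUT - DEF)| = 9 + 10 - 4 = 15

15


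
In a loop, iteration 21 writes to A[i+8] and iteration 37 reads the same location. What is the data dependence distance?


Distance = read iteration - write iteration
= 37 - 21 = 16

16


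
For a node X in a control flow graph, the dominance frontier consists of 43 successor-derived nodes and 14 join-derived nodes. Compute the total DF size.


DF(X) = direct successor contributions + join point contributions
= 43 + 14 = 57

57


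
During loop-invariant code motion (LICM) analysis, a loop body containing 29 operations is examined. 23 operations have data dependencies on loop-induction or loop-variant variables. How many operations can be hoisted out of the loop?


Invariant candidates = total - loop-dependent
= 29 - 23 = 6

6
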